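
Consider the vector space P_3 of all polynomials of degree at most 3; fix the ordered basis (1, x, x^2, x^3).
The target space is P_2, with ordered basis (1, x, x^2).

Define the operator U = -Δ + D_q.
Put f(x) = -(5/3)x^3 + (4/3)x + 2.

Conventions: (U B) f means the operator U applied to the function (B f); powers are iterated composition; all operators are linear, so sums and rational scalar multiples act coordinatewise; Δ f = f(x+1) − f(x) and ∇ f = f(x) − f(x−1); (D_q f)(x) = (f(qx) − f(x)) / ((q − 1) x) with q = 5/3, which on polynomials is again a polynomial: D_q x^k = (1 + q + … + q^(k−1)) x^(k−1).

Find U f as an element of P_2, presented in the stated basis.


Δ f = -5x^2 - 5x - 1/3
(-Δ) f = 5x^2 + 5x + 1/3
D_q f = -(245/27)x^2 + 4/3
(-Δ + D_q) f = -(110/27)x^2 + 5x + 5/3

the image equals g(x) = -(110/27)x^2 + 5x + 5/3


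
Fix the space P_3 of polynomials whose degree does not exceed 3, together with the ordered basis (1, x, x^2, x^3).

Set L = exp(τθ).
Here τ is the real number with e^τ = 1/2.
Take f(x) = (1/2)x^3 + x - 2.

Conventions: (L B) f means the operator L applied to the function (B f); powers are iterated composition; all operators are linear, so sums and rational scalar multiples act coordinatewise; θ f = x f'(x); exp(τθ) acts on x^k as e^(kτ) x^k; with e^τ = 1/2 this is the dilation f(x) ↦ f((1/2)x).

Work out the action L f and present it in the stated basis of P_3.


exp(τθ) x^k = e^(kτ) x^k; with e^τ = 1/2 this sends x^k to (1/2)^k x^k
x ↦ 1/2 x
x^3 ↦ 1/8 x^3
applying this coordinatewise to f: exp(τθ) f = (1/16)x^3 + (1/2)x - 2

g(x) = (1/16)x^3 + (1/2)x - 2


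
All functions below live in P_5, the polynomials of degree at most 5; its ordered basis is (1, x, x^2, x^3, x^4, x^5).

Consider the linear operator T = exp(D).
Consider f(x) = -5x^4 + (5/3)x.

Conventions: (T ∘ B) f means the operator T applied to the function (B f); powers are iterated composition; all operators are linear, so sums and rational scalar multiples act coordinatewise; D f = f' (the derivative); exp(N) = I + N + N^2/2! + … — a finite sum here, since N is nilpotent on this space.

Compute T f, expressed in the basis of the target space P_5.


order-1 term: -20x^3 + 5/3
order-2 term: -30x^2
order-3 term: -20x
order-4 term: -5
the series for exp(D) f terminates at order 4
exp(D) f = -5x^4 - 20x^3 - 30x^2 - (55/3)x - 10/3

the result is g(x) = -5x^4 - 20x^3 - 30x^2 - (55/3)x - 10/3


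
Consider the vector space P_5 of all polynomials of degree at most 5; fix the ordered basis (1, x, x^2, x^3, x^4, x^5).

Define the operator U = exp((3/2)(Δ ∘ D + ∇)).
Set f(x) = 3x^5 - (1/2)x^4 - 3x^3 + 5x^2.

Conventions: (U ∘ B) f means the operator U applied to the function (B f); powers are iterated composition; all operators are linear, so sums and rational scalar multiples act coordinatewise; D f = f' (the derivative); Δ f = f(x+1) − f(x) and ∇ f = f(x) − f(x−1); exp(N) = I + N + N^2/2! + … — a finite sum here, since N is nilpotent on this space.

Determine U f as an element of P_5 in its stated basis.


order-1 term: (45/2)x^4 + 42x^3 + 162x^2 + 57x + 57/4
order-2 term: (135/2)x^3 + (783/4)x^2 + (1215/2)x + 2727/8
order-3 term: (405/4)x^2 + 297x + 4293/8
order-4 term: (1215/16)x + 4779/32
order-5 term: 729/32
the series for exp((3/2)(Δ ∘ D + ∇)) f terminates at order 5
exp((3/2)(Δ ∘ D + ∇)) f = 3x^5 + 22x^4 + (213/2)x^3 + 464x^2 + (16599/16)x + 8511/8

g(x) = 3x^5 + 22x^4 + (213/2)x^3 + 464x^2 + (16599/16)x + 8511/8


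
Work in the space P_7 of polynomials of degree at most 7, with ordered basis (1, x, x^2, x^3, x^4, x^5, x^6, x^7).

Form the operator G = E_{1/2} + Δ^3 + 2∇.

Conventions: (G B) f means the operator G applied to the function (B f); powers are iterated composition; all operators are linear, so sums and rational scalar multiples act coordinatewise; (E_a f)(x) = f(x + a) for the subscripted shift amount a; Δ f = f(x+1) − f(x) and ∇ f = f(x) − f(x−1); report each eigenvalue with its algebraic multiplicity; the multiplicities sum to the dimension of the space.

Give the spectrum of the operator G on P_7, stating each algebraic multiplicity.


image of 1: 1
image of x: x + 5/2
image of x^2: x^2 + 5x - 7/4
image of x^3: x^3 + (15/2)x^2 - (21/4)x + 65/8
image of x^4: x^4 + 10x^3 - (21/2)x^2 + (65/2)x + 545/16
image of x^5: x^5 + (25/2)x^4 - (35/2)x^3 + (325/4)x^2 + (2725/16)x + 4865/32
image of x^6: x^6 + 15x^5 - (105/4)x^4 + (325/2)x^3 + (8175/16)x^2 + (14595/16)x + 34433/64
image of x^7: x^7 + (35/2)x^6 - (147/4)x^5 + (2275/8)x^4 + (19075/16)x^3 + (102165/32)x^2 + (241031/64)x + 231425/128
the matrix is upper triangular; its diagonal is (1, 1, 1, 1, 1, 1, 1, 1)
for a triangular matrix the eigenvalues are the diagonal entries, with algebraic multiplicity their repetition count

λ = 1 (multiplicity 8)


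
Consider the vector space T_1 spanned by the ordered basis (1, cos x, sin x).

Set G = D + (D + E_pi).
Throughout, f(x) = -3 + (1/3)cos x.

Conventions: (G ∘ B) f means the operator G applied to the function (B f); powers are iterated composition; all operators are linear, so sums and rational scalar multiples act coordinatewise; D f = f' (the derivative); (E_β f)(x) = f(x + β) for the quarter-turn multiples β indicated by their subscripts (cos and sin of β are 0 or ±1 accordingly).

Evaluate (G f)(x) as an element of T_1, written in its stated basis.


D f = -(1/3)sin x
D f = -(1/3)sin x
E_pi f = -3 - (1/3)cos x
(D + E_pi) f = -3 - (1/3)cos x - (1/3)sin x
(D + (D + E_pi)) f = -3 - (1/3)cos x - (2/3)sin x

g(x) = -3 - (1/3)cos x - (2/3)sin x


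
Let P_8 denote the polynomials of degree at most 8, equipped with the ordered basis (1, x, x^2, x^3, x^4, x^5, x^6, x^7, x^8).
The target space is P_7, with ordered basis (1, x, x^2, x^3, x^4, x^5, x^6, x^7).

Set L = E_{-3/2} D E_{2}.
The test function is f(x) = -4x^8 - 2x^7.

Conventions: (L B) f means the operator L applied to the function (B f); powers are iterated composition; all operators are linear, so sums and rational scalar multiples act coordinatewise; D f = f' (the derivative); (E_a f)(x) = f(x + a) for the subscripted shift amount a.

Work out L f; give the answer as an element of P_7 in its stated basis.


E_{2} f = -4x^8 - 66x^7 - 476x^6 - 1960x^5 - 5040x^4 - 8288x^3 - 8512x^2 - 4992x - 1280
D E_{2} f = -32x^7 - 462x^6 - 2856x^5 - 9800x^4 - 20160x^3 - 24864x^2 - 17024x - 4992
E_{-3/2} D E_{2} f = -32x^7 - 126x^6 - 210x^5 - (385/2)x^4 - 105x^3 - (273/8)x^2 - (49/8)x - 15/32

g(x) = -32x^7 - 126x^6 - 210x^5 - (385/2)x^4 - 105x^3 - (273/8)x^2 - (49/8)x - 15/32


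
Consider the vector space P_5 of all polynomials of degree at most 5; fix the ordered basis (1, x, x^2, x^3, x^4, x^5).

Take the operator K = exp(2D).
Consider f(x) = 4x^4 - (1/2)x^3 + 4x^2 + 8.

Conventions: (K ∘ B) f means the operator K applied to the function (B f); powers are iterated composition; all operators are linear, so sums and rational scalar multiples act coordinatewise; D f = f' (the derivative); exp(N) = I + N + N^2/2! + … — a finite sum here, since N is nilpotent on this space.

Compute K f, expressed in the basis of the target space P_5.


order-1 term: 32x^3 - 3x^2 + 16x
order-2 term: 96x^2 - 6x + 16
order-3 term: 128x - 4
order-4 term: 64
the series for exp(2D) f terminates at order 4
exp(2D) f = 4x^4 + (63/2)x^3 + 97x^2 + 138x + 84

the image equals g(x) = 4x^4 + (63/2)x^3 + 97x^2 + 138x + 84


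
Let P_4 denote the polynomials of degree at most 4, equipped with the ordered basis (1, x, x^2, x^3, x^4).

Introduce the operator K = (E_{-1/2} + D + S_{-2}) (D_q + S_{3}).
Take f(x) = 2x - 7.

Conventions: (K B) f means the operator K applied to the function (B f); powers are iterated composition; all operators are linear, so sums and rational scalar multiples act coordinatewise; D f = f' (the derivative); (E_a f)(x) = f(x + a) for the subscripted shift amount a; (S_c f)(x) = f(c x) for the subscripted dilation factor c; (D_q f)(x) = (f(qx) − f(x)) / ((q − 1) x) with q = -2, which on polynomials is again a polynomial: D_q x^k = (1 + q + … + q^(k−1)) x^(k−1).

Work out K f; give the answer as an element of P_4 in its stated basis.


D_q f = 2
S_{3} f = 6x - 7
(D_q + S_{3}) f = 6x - 5
E_{-1/2} (D_q + S_{3}) f = 6x - 8
D (D_q + S_{3}) f = 6
S_{-2} (D_q + S_{3}) f = -12x - 5
(E_{-1/2} + D + S_{-2}) (D_q + S_{3}) f = -6x - 7

g(x) = -6x - 7


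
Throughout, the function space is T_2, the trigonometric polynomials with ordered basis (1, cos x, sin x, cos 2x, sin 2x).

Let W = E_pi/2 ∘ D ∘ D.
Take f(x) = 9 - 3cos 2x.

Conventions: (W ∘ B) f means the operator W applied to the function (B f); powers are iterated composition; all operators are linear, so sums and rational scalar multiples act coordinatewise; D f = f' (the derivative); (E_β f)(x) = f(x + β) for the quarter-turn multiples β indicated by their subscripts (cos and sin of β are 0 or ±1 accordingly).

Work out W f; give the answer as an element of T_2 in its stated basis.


the image equals g(x) = -12cos 2x

D f = 6sin 2x
D D f = 12cos 2x
E_pi/2 D D f = -12cos 2x


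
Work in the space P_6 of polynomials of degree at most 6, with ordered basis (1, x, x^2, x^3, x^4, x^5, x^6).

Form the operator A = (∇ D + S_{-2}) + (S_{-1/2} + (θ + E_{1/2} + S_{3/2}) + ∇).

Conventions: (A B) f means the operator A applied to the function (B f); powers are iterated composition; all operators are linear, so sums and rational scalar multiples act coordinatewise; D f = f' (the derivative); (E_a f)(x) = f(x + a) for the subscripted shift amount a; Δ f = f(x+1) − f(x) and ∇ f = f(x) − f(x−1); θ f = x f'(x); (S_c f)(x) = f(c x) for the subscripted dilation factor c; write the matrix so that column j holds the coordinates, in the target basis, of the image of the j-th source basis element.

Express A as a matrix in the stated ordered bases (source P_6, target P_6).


image of 1: 4
image of x: x + 3/2
image of x^2: (19/2)x^2 + 3x + 5/4
image of x^3: -(3/4)x^3 + (9/2)x^2 + (15/4)x - 15/8
image of x^4: (209/8)x^4 + 6x^3 + (15/2)x^2 - (15/2)x + 49/16
image of x^5: -(295/16)x^5 + (15/2)x^4 + (25/2)x^3 - (75/4)x^2 + (245/16)x - 127/32
image of x^6: (2637/32)x^6 + 9x^5 + (75/4)x^4 - (75/2)x^3 + (735/16)x^2 - (381/16)x + 321/64
each image's coordinates form column j of the matrix

the matrix is [[4, 3/2, 5/4, -15/8, 49/16, -127/32, 321/64]; [0, 1, 3, 15/4, -15/2, 245/16, -381/16]; [0, 0, 19/2, 9/2, 15/2, -75/4, 735/16]; [0, 0, 0, -3/4, 6, 25/2, -75/2]; [0, 0, 0, 0, 209/8, 15/2, 75/4]; [0, 0, 0, 0, 0, -295/16, 9]; [0, 0, 0, 0, 0, 0, 2637/32]] (rows listed top to bottom)


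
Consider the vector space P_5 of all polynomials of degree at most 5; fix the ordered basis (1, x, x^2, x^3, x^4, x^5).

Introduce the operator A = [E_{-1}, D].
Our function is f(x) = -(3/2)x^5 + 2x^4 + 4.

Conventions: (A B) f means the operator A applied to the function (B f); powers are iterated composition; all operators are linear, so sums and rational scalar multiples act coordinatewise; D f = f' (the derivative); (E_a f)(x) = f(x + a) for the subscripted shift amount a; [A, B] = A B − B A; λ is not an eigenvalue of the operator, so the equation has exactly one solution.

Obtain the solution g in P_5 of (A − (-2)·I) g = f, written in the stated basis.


write g with unknown coordinates in the stated basis and equate coefficients in (A − (-2)·I) g = f
solving from the highest basis element down gives g = -(3/4)x^5 + x^4 + 2
check: A g = 0
so A g − (-2)·g = -(3/2)x^5 + 2x^4 + 4 = f ✓

the result is g(x) = -(3/4)x^5 + x^4 + 2


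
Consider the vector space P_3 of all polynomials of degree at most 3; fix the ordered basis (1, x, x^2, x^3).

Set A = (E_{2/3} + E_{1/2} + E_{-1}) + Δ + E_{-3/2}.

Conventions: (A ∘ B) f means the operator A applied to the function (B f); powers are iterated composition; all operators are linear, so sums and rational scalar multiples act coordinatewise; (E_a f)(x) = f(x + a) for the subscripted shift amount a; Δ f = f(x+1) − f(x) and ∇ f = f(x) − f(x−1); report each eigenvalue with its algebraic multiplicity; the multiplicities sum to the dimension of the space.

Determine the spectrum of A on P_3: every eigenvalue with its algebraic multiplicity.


image of 1: 4
image of x: 4x - 1/3
image of x^2: 4x^2 - (2/3)x + 89/18
image of x^3: 4x^3 - x^2 + (89/6)x - 319/108
the matrix is upper triangular; its diagonal is (4, 4, 4, 4)
for a triangular matrix the eigenvalues are the diagonal entries, with algebraic multiplicity their repetition count

λ = 4 (multiplicity 4)


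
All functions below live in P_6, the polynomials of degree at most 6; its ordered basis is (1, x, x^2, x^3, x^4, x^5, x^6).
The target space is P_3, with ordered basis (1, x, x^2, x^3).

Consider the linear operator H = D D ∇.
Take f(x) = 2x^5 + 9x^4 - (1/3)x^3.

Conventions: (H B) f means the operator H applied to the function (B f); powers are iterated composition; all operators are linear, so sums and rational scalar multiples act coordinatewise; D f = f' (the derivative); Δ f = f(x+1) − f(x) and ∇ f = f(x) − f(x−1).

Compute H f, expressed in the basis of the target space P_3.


g(x) = 120x^2 + 96x - 70

∇ f = 10x^4 + 16x^3 - 35x^2 + 27x - 22/3
D ∇ f = 40x^3 + 48x^2 - 70x + 27
D D ∇ f = 120x^2 + 96x - 70


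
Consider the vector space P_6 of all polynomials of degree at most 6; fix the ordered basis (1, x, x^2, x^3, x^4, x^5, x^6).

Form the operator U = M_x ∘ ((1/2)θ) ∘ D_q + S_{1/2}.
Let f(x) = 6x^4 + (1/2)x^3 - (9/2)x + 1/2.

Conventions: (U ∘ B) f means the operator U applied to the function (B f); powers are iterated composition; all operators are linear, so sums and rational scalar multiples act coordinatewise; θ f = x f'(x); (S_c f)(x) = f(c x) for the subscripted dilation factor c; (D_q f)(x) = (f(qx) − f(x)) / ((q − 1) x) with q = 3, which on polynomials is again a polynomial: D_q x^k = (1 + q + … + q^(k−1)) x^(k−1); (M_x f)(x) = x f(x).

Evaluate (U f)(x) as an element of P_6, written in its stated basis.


D_q f = 240x^3 + (13/2)x^2 - 9/2
θ D_q f = 720x^3 + 13x^2
((1/2)θ) D_q f = 360x^3 + (13/2)x^2
M_x ((1/2)θ) D_q f = 360x^4 + (13/2)x^3
S_{1/2} f = (3/8)x^4 + (1/16)x^3 - (9/4)x + 1/2
(M_x ∘ ((1/2)θ) ∘ D_q + S_{1/2}) f = (2883/8)x^4 + (105/16)x^3 - (9/4)x + 1/2

the image equals g(x) = (2883/8)x^4 + (105/16)x^3 - (9/4)x + 1/2


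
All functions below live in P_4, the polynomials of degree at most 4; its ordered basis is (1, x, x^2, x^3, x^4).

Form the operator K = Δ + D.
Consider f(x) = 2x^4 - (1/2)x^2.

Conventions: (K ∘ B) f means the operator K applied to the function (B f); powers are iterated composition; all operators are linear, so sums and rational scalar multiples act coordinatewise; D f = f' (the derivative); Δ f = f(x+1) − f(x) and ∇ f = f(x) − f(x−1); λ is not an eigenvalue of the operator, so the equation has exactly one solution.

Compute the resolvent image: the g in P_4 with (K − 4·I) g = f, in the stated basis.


the result is g(x) = -(1/2)x^4 - x^3 - (17/8)x^2 - (27/8)x - 83/32

write g with unknown coordinates in the stated basis and equate coefficients in (K − 4·I) g = f
solving from the highest basis element down gives g = -(1/2)x^4 - x^3 - (17/8)x^2 - (27/8)x - 83/32
check: K g = -4x^3 - 9x^2 - (27/2)x - 83/8
so K g − 4·g = 2x^4 - (1/2)x^2 = f ✓


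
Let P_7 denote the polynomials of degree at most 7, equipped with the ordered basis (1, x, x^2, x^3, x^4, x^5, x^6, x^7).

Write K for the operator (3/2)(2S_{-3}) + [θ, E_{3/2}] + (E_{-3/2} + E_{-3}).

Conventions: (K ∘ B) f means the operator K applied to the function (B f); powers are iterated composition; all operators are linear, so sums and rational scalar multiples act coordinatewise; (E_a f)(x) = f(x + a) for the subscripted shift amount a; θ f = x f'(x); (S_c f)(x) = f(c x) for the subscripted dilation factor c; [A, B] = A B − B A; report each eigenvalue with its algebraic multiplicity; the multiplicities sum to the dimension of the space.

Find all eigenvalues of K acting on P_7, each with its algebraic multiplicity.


λ = -6559 (multiplicity 1), λ = -727 (multiplicity 1), λ = -79 (multiplicity 1), λ = -7 (multiplicity 1), λ = 5 (multiplicity 1), λ = 29 (multiplicity 1), λ = 245 (multiplicity 1), λ = 2189 (multiplicity 1)

image of 1: 5
image of x: -7x - 6
image of x^2: 29x^2 - 12x + 27/4
image of x^3: -79x^3 - 18x^2 + (81/4)x - 81/2
image of x^4: 245x^4 - 24x^3 + (81/2)x^2 - 162x + 1053/16
image of x^5: -727x^5 - 30x^4 + (135/2)x^3 - 405x^2 + (5265/16)x - 4617/16
image of x^6: 2189x^6 - 36x^5 + (405/4)x^4 - 810x^3 + (15795/16)x^2 - (13851/8)x + 43011/64
image of x^7: -6559x^7 - 42x^6 + (567/4)x^5 - (2835/2)x^4 + (36855/16)x^3 - (96957/16)x^2 + (301077/64)x - 37179/16
the matrix is upper triangular; its diagonal is (5, -7, 29, -79, 245, -727, 2189, -6559)
for a triangular matrix the eigenvalues are the diagonal entries, with algebraic multiplicity their repetition count


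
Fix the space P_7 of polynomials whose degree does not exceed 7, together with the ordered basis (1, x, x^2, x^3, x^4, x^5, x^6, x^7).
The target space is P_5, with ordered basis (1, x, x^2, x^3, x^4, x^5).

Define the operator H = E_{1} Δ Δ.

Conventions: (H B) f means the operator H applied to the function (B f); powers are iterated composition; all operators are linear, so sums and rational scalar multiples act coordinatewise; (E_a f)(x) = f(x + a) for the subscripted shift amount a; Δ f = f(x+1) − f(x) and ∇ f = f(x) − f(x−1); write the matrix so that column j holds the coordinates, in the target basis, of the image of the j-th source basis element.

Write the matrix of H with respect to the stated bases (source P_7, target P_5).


image of 1: 0
image of x: 0
image of x^2: 2
image of x^3: 6x + 12
image of x^4: 12x^2 + 48x + 50
image of x^5: 20x^3 + 120x^2 + 250x + 180
image of x^6: 30x^4 + 240x^3 + 750x^2 + 1080x + 602
image of x^7: 42x^5 + 420x^4 + 1750x^3 + 3780x^2 + 4214x + 1932
each image's coordinates form column j of the matrix

the matrix is [[0, 0, 2, 12, 50, 180, 602, 1932]; [0, 0, 0, 6, 48, 250, 1080, 4214]; [0, 0, 0, 0, 12, 120, 750, 3780]; [0, 0, 0, 0, 0, 20, 240, 1750]; [0, 0, 0, 0, 0, 0, 30, 420]; [0, 0, 0, 0, 0, 0, 0, 42]] (rows listed top to bottom)


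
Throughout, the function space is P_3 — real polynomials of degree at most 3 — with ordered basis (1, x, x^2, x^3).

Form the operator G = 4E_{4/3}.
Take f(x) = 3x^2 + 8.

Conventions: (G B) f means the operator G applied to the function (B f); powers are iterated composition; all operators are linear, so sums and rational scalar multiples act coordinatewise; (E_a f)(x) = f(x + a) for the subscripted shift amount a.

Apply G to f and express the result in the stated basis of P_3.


g(x) = 12x^2 + 32x + 160/3

E_{4/3} f = 3x^2 + 8x + 40/3
(4E_{4/3}) f = 12x^2 + 32x + 160/3


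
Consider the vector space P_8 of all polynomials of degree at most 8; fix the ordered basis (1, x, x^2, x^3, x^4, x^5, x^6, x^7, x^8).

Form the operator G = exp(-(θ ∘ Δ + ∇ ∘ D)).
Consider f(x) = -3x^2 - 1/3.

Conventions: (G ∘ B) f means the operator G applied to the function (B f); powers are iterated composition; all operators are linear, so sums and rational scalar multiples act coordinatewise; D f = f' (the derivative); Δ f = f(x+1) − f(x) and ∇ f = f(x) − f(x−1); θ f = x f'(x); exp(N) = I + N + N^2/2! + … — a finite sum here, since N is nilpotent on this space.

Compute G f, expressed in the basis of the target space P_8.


g(x) = -3x^2 + 6x + 17/3

order-1 term: 6x + 6
the series for exp(-(θ ∘ Δ + ∇ ∘ D)) f terminates at order 1
exp(-(θ ∘ Δ + ∇ ∘ D)) f = -3x^2 + 6x + 17/3


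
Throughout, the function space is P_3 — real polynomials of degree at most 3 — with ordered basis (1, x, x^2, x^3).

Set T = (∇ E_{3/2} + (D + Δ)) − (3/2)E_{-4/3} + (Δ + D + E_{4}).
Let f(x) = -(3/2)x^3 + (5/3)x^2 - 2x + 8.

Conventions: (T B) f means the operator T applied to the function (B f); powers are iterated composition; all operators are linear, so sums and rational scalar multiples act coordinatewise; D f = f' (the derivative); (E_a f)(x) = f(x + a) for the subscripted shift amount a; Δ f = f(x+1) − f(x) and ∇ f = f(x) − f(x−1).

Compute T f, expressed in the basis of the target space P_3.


g(x) = (3/4)x^3 - (151/3)x^2 - (121/3)x - 7655/72

E_{3/2} f = -(3/2)x^3 - (61/12)x^2 - (57/8)x + 59/16
∇ E_{3/2} f = -(9/2)x^2 - (17/3)x - 85/24
D f = -(9/2)x^2 + (10/3)x - 2
Δ f = -(9/2)x^2 - (7/6)x - 11/6
(D + Δ) f = -9x^2 + (13/6)x - 23/6
(∇ E_{3/2} + (D + Δ)) f = -(27/2)x^2 - (7/2)x - 59/8
E_{-4/3} f = -(3/2)x^3 + (23/3)x^2 - (130/9)x + 464/27
(-(3/2)E_{-4/3}) f = (9/4)x^3 - (23/2)x^2 + (65/3)x - 232/9
Δ f = -(9/2)x^2 - (7/6)x - 11/6
D f = -(9/2)x^2 + (10/3)x - 2
E_{4} f = -(3/2)x^3 - (49/3)x^2 - (182/3)x - 208/3
(Δ + D + E_{4}) f = -(3/2)x^3 - (76/3)x^2 - (117/2)x - 439/6
((∇ E_{3/2} + (D + Δ)) − (3/2)E_{-4/3} + (Δ + D + E_{4})) f = (3/4)x^3 - (151/3)x^2 - (121/3)x - 7655/72


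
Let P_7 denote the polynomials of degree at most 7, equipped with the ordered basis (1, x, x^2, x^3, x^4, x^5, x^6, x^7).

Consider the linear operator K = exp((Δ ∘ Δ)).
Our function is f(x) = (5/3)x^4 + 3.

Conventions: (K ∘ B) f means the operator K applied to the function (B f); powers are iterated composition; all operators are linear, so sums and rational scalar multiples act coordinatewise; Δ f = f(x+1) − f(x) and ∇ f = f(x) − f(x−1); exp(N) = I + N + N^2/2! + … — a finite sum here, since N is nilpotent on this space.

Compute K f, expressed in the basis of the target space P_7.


g(x) = (5/3)x^4 + 20x^2 + 40x + 139/3

order-1 term: 20x^2 + 40x + 70/3
order-2 term: 20
the series for exp((Δ ∘ Δ)) f terminates at order 2
exp((Δ ∘ Δ)) f = (5/3)x^4 + 20x^2 + 40x + 139/3


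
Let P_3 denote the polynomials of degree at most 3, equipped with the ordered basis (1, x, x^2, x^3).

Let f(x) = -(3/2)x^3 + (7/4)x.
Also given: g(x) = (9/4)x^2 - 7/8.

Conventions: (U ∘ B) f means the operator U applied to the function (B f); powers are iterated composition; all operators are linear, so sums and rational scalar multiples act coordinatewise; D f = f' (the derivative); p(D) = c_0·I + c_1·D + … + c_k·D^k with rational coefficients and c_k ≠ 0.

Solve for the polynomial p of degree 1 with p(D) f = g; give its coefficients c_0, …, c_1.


D^0 f = -(3/2)x^3 + (7/4)x
D^1 f = -(9/2)x^2 + 7/4
matching coefficients of g against c_0 f + c_1 Df + … from the top degree down determines the c_i
solution: c_0 = 0, c_1 = -1/2

c_0 = 0, c_1 = -1/2


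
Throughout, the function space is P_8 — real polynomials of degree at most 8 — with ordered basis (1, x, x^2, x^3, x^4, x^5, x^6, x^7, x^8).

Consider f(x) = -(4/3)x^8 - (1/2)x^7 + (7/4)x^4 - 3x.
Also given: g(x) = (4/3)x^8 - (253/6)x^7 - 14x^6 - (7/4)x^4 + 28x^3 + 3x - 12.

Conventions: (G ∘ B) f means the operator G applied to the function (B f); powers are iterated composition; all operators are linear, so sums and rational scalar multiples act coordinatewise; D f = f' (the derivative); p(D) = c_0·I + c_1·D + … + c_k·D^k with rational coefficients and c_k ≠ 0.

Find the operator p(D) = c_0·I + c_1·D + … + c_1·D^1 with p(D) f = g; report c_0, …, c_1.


p(D) = -I + 4·D, i.e. c_0 = -1, c_1 = 4

D^0 f = -(4/3)x^8 - (1/2)x^7 + (7/4)x^4 - 3x
D^1 f = -(32/3)x^7 - (7/2)x^6 + 7x^3 - 3
matching coefficients of g against c_0 f + c_1 Df + … from the top degree down determines the c_i
solution: c_0 = -1, c_1 = 4


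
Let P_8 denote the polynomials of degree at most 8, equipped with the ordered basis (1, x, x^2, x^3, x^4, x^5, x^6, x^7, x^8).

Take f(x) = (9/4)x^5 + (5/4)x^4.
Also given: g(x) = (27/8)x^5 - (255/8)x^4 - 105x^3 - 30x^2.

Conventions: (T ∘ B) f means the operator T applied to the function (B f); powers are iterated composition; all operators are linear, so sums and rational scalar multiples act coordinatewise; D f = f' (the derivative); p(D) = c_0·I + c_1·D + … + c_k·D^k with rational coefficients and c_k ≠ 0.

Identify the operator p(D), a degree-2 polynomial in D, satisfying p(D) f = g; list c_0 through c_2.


p(D) = (3/2)·I − 3·D − 2·D^2, i.e. c_0 = 3/2, c_1 = -3, c_2 = -2

D^0 f = (9/4)x^5 + (5/4)x^4
D^1 f = (45/4)x^4 + 5x^3
D^2 f = 45x^3 + 15x^2
matching coefficients of g against c_0 f + c_1 Df + … from the top degree down determines the c_i
solution: c_0 = 3/2, c_1 = -3, c_2 = -2


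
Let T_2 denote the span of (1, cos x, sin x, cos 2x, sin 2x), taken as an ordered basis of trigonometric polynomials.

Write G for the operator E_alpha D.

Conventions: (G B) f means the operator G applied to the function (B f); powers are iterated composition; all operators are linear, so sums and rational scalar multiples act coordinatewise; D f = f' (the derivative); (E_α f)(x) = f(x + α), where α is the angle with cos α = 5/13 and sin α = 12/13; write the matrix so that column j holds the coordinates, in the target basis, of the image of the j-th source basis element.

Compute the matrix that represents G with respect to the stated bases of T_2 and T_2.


image of 1: 0
image of cos x: -(12/13)cos x - (5/13)sin x
image of sin x: (5/13)cos x - (12/13)sin x
image of cos 2x: -(240/169)cos 2x + (238/169)sin 2x
image of sin 2x: -(238/169)cos 2x - (240/169)sin 2x
each image's coordinates form column j of the matrix

the matrix is [[0, 0, 0, 0, 0]; [0, -12/13, 5/13, 0, 0]; [0, -5/13, -12/13, 0, 0]; [0, 0, 0, -240/169, -238/169]; [0, 0, 0, 238/169, -240/169]] (rows listed top to bottom)


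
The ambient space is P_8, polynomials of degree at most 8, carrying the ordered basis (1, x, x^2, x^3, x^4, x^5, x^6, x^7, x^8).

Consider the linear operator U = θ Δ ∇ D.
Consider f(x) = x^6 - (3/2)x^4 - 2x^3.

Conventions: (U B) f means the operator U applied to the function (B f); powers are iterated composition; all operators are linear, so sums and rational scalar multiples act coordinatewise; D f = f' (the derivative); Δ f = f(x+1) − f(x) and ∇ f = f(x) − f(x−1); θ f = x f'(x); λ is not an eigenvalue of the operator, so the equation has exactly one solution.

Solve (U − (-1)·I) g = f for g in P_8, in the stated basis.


g(x) = x^6 - (3/2)x^4 - 362x^3 - 24x

write g with unknown coordinates in the stated basis and equate coefficients in (U − (-1)·I) g = f
solving from the highest basis element down gives g = x^6 - (3/2)x^4 - 362x^3 - 24x
check: U g = 360x^3 + 24x
so U g − (-1)·g = x^6 - (3/2)x^4 - 2x^3 = f ✓


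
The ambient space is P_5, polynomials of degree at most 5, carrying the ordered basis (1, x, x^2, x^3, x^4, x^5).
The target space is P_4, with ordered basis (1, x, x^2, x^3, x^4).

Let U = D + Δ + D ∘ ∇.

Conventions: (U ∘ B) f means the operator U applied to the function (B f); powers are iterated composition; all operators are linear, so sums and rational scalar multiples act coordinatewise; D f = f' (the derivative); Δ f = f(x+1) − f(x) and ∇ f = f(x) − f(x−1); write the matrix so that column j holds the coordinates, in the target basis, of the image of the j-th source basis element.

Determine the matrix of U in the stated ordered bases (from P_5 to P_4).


the matrix is [[0, 2, 3, -2, 5, -4]; [0, 0, 4, 9, -8, 25]; [0, 0, 0, 6, 18, -20]; [0, 0, 0, 0, 8, 30]; [0, 0, 0, 0, 0, 10]] (rows listed top to bottom)

image of 1: 0
image of x: 2
image of x^2: 4x + 3
image of x^3: 6x^2 + 9x - 2
image of x^4: 8x^3 + 18x^2 - 8x + 5
image of x^5: 10x^4 + 30x^3 - 20x^2 + 25x - 4
each image's coordinates form column j of the matrix


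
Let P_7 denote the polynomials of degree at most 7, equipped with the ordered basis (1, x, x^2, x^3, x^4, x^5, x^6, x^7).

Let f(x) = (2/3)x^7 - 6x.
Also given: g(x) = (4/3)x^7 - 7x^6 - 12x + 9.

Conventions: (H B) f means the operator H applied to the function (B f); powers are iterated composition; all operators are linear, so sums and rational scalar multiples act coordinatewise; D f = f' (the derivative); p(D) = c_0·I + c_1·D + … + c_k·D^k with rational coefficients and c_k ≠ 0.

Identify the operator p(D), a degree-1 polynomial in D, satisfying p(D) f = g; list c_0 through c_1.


p(D) = 2·I − (3/2)·D, i.e. c_0 = 2, c_1 = -3/2

D^0 f = (2/3)x^7 - 6x
D^1 f = (14/3)x^6 - 6
matching coefficients of g against c_0 f + c_1 Df + … from the top degree down determines the c_i
solution: c_0 = 2, c_1 = -3/2


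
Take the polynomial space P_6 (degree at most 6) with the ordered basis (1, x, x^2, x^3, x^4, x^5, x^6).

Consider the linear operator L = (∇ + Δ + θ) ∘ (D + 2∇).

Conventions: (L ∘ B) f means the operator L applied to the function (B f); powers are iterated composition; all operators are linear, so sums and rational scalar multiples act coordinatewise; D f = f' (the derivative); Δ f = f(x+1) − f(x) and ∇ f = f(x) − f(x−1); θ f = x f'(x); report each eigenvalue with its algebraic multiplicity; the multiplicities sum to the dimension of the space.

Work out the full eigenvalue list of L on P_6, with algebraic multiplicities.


λ = 0 (multiplicity 7)

image of 1: 0
image of x: 0
image of x^2: 6x + 12
image of x^3: 18x^2 + 30x - 12
image of x^4: 36x^3 + 48x^2 - 40x + 40
image of x^5: 60x^4 + 60x^3 - 80x^2 + 190x - 60
image of x^6: 90x^5 + 60x^4 - 120x^3 + 540x^2 - 348x + 140
the matrix is upper triangular; its diagonal is (0, 0, 0, 0, 0, 0, 0)
for a triangular matrix the eigenvalues are the diagonal entries, with algebraic multiplicity their repetition count


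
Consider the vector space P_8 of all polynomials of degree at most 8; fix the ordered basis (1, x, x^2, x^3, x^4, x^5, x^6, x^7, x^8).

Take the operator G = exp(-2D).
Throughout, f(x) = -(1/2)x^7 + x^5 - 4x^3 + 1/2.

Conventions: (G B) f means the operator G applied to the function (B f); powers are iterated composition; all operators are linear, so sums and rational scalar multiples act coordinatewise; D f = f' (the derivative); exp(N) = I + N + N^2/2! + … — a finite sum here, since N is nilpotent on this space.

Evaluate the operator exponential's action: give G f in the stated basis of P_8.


order-1 term: 7x^6 - 10x^4 + 24x^2
order-2 term: -42x^5 + 40x^3 - 48x
order-3 term: 140x^4 - 80x^2 + 32
order-4 term: -280x^3 + 80x
order-5 term: 336x^2 - 32
order-6 term: -224x
order-7 term: 64
the series for exp(-2D) f terminates at order 7
exp(-2D) f = -(1/2)x^7 + 7x^6 - 41x^5 + 130x^4 - 244x^3 + 280x^2 - 192x + 129/2

the image equals g(x) = -(1/2)x^7 + 7x^6 - 41x^5 + 130x^4 - 244x^3 + 280x^2 - 192x + 129/2


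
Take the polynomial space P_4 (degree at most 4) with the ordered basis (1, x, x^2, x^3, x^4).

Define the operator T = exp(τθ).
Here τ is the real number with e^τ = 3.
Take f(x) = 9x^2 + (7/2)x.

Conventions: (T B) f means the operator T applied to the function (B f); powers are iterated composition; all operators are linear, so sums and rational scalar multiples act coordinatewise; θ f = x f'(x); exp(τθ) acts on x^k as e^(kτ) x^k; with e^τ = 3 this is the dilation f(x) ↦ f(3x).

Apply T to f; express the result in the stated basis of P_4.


exp(τθ) x^k = e^(kτ) x^k; with e^τ = 3 this sends x^k to 3^k x^k
x ↦ 3 x
x^2 ↦ 9 x^2
applying this coordinatewise to f: exp(τθ) f = 81x^2 + (21/2)x

g(x) = 81x^2 + (21/2)x


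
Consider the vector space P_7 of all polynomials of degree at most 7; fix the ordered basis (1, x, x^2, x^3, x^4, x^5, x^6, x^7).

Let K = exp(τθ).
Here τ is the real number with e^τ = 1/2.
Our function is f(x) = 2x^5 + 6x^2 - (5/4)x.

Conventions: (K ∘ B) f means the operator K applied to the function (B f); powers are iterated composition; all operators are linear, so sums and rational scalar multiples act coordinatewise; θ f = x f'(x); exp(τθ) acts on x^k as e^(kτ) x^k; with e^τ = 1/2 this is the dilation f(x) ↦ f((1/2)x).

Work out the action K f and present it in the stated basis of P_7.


exp(τθ) x^k = e^(kτ) x^k; with e^τ = 1/2 this sends x^k to (1/2)^k x^k
x ↦ 1/2 x
x^2 ↦ 1/4 x^2
x^5 ↦ 1/32 x^5
applying this coordinatewise to f: exp(τθ) f = (1/16)x^5 + (3/2)x^2 - (5/8)x

the image equals g(x) = (1/16)x^5 + (3/2)x^2 - (5/8)x


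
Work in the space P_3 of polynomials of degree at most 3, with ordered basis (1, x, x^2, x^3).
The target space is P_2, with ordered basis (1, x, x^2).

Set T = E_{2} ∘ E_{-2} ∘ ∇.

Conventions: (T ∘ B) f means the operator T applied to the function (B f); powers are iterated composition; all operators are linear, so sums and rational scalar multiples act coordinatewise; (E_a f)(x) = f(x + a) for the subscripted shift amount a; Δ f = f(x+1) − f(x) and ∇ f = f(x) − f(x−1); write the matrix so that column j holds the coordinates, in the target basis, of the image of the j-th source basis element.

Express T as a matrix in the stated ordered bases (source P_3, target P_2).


the matrix is [[0, 1, -1, 1]; [0, 0, 2, -3]; [0, 0, 0, 3]] (rows listed top to bottom)

image of 1: 0
image of x: 1
image of x^2: 2x - 1
image of x^3: 3x^2 - 3x + 1
each image's coordinates form column j of the matrix


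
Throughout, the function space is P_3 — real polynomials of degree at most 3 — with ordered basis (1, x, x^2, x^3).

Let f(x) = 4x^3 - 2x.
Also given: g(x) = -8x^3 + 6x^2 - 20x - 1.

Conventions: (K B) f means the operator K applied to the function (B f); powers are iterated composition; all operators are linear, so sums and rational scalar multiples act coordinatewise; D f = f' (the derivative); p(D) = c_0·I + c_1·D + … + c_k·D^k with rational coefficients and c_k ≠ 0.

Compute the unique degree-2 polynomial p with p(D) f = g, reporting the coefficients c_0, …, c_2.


D^0 f = 4x^3 - 2x
D^1 f = 12x^2 - 2
D^2 f = 24x
matching coefficients of g against c_0 f + c_1 Df + … from the top degree down determines the c_i
solution: c_0 = -2, c_1 = 1/2, c_2 = -1

c_0 = -2, c_1 = 1/2, c_2 = -1


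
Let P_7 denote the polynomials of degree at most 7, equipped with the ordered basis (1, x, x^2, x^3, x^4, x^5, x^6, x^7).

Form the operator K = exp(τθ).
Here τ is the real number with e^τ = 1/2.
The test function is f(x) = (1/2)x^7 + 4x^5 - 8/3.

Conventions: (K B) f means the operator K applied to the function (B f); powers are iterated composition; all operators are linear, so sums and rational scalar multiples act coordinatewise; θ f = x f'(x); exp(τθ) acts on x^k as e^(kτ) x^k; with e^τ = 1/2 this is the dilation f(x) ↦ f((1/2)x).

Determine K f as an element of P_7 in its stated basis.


exp(τθ) x^k = e^(kτ) x^k; with e^τ = 1/2 this sends x^k to (1/2)^k x^k
x^5 ↦ 1/32 x^5
x^7 ↦ 1/128 x^7
applying this coordinatewise to f: exp(τθ) f = (1/256)x^7 + (1/8)x^5 - 8/3

g(x) = (1/256)x^7 + (1/8)x^5 - 8/3


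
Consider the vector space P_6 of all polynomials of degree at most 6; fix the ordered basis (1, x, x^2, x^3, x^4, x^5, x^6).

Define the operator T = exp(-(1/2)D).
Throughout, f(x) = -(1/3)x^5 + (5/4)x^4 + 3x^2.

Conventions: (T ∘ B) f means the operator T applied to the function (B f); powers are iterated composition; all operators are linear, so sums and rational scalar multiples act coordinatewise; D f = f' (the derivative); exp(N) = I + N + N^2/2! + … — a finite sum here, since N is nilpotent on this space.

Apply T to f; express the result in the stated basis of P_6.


order-1 term: (5/6)x^4 - (5/2)x^3 - 3x
order-2 term: -(5/6)x^3 + (15/8)x^2 + 3/4
order-3 term: (5/12)x^2 - (5/8)x
order-4 term: -(5/48)x + 5/64
order-5 term: 1/96
the series for exp(-(1/2)D) f terminates at order 5
exp(-(1/2)D) f = -(1/3)x^5 + (25/12)x^4 - (10/3)x^3 + (127/24)x^2 - (179/48)x + 161/192

the image equals g(x) = -(1/3)x^5 + (25/12)x^4 - (10/3)x^3 + (127/24)x^2 - (179/48)x + 161/192


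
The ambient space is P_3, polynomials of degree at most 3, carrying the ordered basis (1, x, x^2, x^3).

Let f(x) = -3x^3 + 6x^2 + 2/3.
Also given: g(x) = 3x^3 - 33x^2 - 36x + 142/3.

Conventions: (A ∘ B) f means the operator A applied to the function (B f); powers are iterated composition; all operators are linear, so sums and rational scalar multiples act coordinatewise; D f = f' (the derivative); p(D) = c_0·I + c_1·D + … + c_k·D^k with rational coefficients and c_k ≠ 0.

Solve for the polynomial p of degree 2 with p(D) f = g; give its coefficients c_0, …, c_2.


p(D) = -I + 3·D + 4·D^2, i.e. c_0 = -1, c_1 = 3, c_2 = 4

D^0 f = -3x^3 + 6x^2 + 2/3
D^1 f = -9x^2 + 12x
D^2 f = -18x + 12
matching coefficients of g against c_0 f + c_1 Df + … from the top degree down determines the c_i
solution: c_0 = -1, c_1 = 3, c_2 = 4


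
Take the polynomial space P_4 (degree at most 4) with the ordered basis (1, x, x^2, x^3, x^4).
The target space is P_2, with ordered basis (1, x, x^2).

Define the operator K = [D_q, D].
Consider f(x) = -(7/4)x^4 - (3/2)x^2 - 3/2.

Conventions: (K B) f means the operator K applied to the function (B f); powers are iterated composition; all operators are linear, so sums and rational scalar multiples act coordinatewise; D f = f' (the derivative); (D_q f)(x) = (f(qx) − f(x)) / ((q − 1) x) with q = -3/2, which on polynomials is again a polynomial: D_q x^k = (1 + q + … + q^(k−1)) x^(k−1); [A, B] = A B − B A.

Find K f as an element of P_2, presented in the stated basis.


D f = -7x^3 - 3x
D_q D f = -(49/4)x^2 - 3
D_q f = (91/32)x^3 + (3/4)x
D D_q f = (273/32)x^2 + 3/4
[D_q, D] f = -(665/32)x^2 - 15/4

g(x) = -(665/32)x^2 - 15/4


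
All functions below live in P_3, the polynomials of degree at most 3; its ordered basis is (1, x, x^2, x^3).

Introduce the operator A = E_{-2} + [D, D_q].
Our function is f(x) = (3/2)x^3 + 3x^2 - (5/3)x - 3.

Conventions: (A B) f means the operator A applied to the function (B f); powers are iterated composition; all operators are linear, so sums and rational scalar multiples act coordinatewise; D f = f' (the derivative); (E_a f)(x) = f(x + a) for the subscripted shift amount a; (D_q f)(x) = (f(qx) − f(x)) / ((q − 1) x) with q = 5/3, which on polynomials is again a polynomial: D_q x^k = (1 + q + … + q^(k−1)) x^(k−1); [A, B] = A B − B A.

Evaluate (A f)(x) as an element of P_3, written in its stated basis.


g(x) = (3/2)x^3 - 6x^2 + (26/3)x + 7/3

E_{-2} f = (3/2)x^3 - 6x^2 + (13/3)x + 1/3
D_q f = (49/6)x^2 + 8x - 5/3
D D_q f = (49/3)x + 8
D f = (9/2)x^2 + 6x - 5/3
D_q D f = 12x + 6
[D, D_q] f = (13/3)x + 2
(E_{-2} + [D, D_q]) f = (3/2)x^3 - 6x^2 + (26/3)x + 7/3


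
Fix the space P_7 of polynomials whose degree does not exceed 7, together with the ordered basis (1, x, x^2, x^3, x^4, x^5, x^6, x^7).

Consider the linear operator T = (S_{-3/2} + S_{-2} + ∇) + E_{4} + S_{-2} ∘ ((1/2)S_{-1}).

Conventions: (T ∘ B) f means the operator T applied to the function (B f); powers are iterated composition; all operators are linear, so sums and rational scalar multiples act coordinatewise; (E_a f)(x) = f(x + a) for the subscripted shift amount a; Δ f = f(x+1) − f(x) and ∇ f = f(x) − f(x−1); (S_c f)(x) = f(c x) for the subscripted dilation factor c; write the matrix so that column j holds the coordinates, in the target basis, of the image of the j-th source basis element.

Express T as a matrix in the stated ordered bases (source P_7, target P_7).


the matrix is [[7/2, 5, 15, 65, 255, 1025, 4095, 16385]; [0, -3/2, 10, 45, 260, 1275, 6150, 28665]; [0, 0, 37/4, 15, 90, 650, 3825, 21525]; [0, 0, 0, -51/8, 20, 150, 1300, 8925]; [0, 0, 0, 0, 481/16, 25, 225, 2275]; [0, 0, 0, 0, 0, -723/32, 30, 315]; [0, 0, 0, 0, 0, 0, 6937/64, 35]; [0, 0, 0, 0, 0, 0, 0, -10251/128]] (rows listed top to bottom)

image of 1: 7/2
image of x: -(3/2)x + 5
image of x^2: (37/4)x^2 + 10x + 15
image of x^3: -(51/8)x^3 + 15x^2 + 45x + 65
image of x^4: (481/16)x^4 + 20x^3 + 90x^2 + 260x + 255
image of x^5: -(723/32)x^5 + 25x^4 + 150x^3 + 650x^2 + 1275x + 1025
image of x^6: (6937/64)x^6 + 30x^5 + 225x^4 + 1300x^3 + 3825x^2 + 6150x + 4095
image of x^7: -(10251/128)x^7 + 35x^6 + 315x^5 + 2275x^4 + 8925x^3 + 21525x^2 + 28665x + 16385
each image's coordinates form column j of the matrix


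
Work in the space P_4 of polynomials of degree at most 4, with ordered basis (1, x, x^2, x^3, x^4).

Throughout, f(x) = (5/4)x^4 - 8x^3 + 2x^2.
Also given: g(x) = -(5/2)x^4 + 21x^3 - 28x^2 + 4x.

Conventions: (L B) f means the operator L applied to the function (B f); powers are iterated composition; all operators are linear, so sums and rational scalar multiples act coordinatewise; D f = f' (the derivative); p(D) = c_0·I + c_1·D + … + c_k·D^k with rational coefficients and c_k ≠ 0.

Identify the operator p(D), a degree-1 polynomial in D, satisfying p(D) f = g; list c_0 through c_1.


c_0 = -2, c_1 = 1

D^0 f = (5/4)x^4 - 8x^3 + 2x^2
D^1 f = 5x^3 - 24x^2 + 4x
matching coefficients of g against c_0 f + c_1 Df + … from the top degree down determines the c_i
solution: c_0 = -2, c_1 = 1
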